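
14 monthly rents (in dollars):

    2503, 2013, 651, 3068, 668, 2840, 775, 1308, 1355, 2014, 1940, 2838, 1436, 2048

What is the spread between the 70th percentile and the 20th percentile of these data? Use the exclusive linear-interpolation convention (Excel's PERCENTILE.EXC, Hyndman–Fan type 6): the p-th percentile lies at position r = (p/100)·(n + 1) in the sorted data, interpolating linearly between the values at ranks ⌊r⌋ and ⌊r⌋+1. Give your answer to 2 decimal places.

1500.50

Sorted: 651, 668, 775, 1308, 1355, 1436, 1940, 2013, 2014, 2048, 2503, 2838, 2840, 3068.
n = 14.
P20: r = 3 (integer) → 775.
P70: r = 10.5; ranks 10–11 are 2048, 2503; interpolating gives 2275.5.
Difference: 2275.5 − 775 = 1500.5.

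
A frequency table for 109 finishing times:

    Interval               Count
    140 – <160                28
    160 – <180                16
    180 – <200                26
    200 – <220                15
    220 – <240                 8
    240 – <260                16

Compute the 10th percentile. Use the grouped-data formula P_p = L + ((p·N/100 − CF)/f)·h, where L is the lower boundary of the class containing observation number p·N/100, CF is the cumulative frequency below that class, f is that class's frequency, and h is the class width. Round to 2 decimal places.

N = 109; target position k = 10/100 · 109 = 10.9.
Cumulative frequencies: 28, 44, 70, 85, 93, 109.
Observation 10.9 falls in the class 140 – <160.
L = 140, CF = 0, f = 28, h = 20.
P10 = 140 + ((10.9 − 0)/28)·20 = 140 + 7.78571 = 147.786.

147.79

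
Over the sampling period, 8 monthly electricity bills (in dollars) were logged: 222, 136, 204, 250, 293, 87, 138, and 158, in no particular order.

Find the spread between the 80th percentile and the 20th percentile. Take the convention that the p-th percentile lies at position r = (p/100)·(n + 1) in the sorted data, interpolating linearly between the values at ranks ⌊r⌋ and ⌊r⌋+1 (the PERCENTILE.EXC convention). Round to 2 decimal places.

Sorted: 87, 136, 138, 158, 204, 222, 250, 293.
n = 8.
P20: r = 1.8; ranks 1–2 are 87, 136; interpolating gives 126.2.
P80: r = 7.2; ranks 7–8 are 250, 293; interpolating gives 258.6.
Difference: 258.6 − 126.2 = 132.4.

132.40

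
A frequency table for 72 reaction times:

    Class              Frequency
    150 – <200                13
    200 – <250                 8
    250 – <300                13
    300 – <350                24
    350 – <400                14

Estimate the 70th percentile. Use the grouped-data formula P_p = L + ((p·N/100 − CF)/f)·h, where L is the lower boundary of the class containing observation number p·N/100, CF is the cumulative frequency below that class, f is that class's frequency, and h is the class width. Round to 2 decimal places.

N = 72; target position k = 70/100 · 72 = 50.4.
Cumulative frequencies: 13, 21, 34, 58, 72.
Observation 50.4 falls in the class 300 – <350.
L = 300, CF = 34, f = 24, h = 50.
P70 = 300 + ((50.4 − 34)/24)·50 = 300 + 34.1667 = 334.167.

334.17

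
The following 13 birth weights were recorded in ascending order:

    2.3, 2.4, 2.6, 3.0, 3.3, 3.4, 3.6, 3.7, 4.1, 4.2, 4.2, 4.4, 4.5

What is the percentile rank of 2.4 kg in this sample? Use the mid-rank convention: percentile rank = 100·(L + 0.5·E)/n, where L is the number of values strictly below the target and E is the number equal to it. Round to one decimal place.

11.5

Count below 2.4: L = 1; count equal: E = 1; n = 13.
Percentile rank = 100·(1 + 0.5·1)/13 = 100·1.5/13 = 11.54.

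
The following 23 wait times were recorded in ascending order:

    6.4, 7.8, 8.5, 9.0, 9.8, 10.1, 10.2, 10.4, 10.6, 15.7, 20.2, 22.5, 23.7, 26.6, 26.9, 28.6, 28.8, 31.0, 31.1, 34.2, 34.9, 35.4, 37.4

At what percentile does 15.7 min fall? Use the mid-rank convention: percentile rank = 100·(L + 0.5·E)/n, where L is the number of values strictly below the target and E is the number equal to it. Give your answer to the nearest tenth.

41.3

Count below 15.7: L = 9; count equal: E = 1; n = 23.
Percentile rank = 100·(9 + 0.5·1)/23 = 100·9.5/23 = 41.3.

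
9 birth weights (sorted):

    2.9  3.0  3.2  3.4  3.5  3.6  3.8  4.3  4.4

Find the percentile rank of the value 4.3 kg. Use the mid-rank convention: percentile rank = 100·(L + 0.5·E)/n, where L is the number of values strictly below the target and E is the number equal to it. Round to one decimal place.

Count below 4.3: L = 7; count equal: E = 1; n = 9.
Percentile rank = 100·(7 + 0.5·1)/9 = 100·7.5/9 = 83.33.

83.3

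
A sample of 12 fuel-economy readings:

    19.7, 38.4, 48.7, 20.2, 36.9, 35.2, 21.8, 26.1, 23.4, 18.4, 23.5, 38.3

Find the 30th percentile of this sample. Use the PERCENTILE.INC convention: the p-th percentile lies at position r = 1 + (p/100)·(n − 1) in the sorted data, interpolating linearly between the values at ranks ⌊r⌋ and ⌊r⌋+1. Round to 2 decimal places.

Sorted: 18.4, 19.7, 20.2, 21.8, 23.4, 23.5, 26.1, 35.2, 36.9, 38.3, 38.4, 48.7.
n = 12.
r = 1 + (30/100)·(12 − 1) = 1 + 3.3 = 4.3.
Rank 4 is 21.8 and rank 5 is 23.4.
Interpolate: 21.8 + 0.3·(23.4 − 21.8) = 21.8 + 0.3·1.6 = 22.28.

22.28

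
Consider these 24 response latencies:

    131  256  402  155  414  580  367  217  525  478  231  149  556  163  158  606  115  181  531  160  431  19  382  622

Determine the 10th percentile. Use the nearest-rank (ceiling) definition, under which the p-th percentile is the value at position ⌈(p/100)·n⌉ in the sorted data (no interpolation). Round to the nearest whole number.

Sorted: 19, 115, 131, 149, 155, 158, 160, 163, 181, 217, 231, 256, 367, 382, 402, 414, 431, 478, 525, 531, 556, 580, 606, 622.
n = 24.
Position = ⌈10/100 · 24⌉ = ⌈2.4⌉ = 3.
The value at rank 3 is 131.

131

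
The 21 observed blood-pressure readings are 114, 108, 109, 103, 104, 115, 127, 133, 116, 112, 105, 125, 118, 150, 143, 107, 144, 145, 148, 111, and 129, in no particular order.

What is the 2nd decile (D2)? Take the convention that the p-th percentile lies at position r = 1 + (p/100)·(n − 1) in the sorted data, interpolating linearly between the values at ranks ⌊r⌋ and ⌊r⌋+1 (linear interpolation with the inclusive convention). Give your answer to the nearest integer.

Sorted: 103, 104, 105, 107, 108, 109, 111, 112, 114, 115, 116, 118, 125, 127, 129, 133, 143, 144, 145, 148, 150.
n = 21.
r = 1 + (20/100)·(21 − 1) = 1 + 4 = 5.
r is an integer, so P20 is the value at rank 5: 108.

108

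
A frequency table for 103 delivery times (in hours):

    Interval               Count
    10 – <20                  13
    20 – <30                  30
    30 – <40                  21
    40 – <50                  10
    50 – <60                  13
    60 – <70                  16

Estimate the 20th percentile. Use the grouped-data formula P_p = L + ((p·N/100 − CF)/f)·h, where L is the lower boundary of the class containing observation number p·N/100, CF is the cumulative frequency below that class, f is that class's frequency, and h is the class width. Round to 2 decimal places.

N = 103; target position k = 20/100 · 103 = 20.6.
Cumulative frequencies: 13, 43, 64, 74, 87, 103.
Observation 20.6 falls in the class 20 – <30.
L = 20, CF = 13, f = 30, h = 10.
P20 = 20 + ((20.6 − 13)/30)·10 = 20 + 2.53333 = 22.5333.

22.53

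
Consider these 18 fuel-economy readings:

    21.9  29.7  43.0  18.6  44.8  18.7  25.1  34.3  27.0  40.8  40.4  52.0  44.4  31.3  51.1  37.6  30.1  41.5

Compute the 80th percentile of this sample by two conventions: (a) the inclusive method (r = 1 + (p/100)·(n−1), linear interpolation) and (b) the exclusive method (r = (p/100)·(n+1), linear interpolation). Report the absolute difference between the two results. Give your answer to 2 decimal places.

Sorted: 18.6, 18.7, 21.9, 25.1, 27.0, 29.7, 30.1, 31.3, 34.3, 37.6, 40.4, 40.8, 41.5, 43.0, 44.4, 44.8, 51.1, 52.0.
n = 18.
(a) r = 14.6; between ranks 14 (43.0) and 15 (44.4): 43.84.
(b) r = 15.2; between ranks 15 (44.4) and 16 (44.8): 44.48.
|43.84 − 44.48| = 0.64.

0.64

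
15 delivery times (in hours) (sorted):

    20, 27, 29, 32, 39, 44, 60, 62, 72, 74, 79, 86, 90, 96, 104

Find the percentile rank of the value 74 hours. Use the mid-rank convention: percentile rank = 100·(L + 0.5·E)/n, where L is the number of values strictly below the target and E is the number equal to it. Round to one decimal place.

63.3

Count below 74: L = 9; count equal: E = 1; n = 15.
Percentile rank = 100·(9 + 0.5·1)/15 = 100·9.5/15 = 63.33.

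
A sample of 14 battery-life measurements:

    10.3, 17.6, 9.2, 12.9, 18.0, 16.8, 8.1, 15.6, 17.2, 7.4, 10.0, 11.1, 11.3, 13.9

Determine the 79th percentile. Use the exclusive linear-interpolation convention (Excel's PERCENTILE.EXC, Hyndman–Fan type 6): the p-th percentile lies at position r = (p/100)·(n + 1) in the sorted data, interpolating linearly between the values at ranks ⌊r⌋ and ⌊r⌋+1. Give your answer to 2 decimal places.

17.14

Sorted: 7.4, 8.1, 9.2, 10.0, 10.3, 11.1, 11.3, 12.9, 13.9, 15.6, 16.8, 17.2, 17.6, 18.0.
n = 14.
r = (79/100)·(14 + 1) = 11.85.
Rank 11 is 16.8 and rank 12 is 17.2.
Interpolate: 16.8 + 0.85·(17.2 − 16.8) = 16.8 + 0.85·0.4 = 17.14.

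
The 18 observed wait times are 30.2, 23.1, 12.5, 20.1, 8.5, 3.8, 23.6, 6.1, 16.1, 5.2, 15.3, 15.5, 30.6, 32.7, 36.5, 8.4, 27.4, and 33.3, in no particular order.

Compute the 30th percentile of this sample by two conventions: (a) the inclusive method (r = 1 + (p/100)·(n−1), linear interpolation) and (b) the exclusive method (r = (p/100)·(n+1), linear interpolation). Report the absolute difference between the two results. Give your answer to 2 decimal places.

1.48

Sorted: 3.8, 5.2, 6.1, 8.4, 8.5, 12.5, 15.3, 15.5, 16.1, 20.1, 23.1, 23.6, 27.4, 30.2, 30.6, 32.7, 33.3, 36.5.
n = 18.
(a) r = 6.1; between ranks 6 (12.5) and 7 (15.3): 12.78.
(b) r = 5.7; between ranks 5 (8.5) and 6 (12.5): 11.3.
|12.78 − 11.3| = 1.48.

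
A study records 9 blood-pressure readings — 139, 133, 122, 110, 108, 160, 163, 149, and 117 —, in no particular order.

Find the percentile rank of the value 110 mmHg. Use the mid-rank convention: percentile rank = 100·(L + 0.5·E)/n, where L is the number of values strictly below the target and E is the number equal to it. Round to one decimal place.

16.7

Sorted: 108, 110, 117, 122, 133, 139, 149, 160, 163.
Count below 110: L = 1; count equal: E = 1; n = 9.
Percentile rank = 100·(1 + 0.5·1)/9 = 100·1.5/9 = 16.67.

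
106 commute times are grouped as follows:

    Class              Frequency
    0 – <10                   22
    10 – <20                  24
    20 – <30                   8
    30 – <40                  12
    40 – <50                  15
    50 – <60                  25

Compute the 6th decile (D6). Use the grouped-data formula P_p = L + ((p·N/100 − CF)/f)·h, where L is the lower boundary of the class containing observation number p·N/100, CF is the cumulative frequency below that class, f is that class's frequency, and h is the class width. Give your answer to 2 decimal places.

38.00

N = 106; target position k = 60/100 · 106 = 63.6.
Cumulative frequencies: 22, 46, 54, 66, 81, 106.
Observation 63.6 falls in the class 30 – <40.
L = 30, CF = 54, f = 12, h = 10.
P60 = 30 + ((63.6 − 54)/12)·10 = 30 + 8 = 38.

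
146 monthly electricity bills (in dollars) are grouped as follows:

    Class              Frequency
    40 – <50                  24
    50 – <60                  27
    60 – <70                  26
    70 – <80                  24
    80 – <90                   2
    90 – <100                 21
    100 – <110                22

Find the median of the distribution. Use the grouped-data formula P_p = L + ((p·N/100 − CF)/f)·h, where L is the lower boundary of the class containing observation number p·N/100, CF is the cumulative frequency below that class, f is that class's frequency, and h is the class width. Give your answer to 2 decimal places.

68.46

N = 146; target position k = 50/100 · 146 = 73.
Cumulative frequencies: 24, 51, 77, 101, 103, 124, 146.
Observation 73 falls in the class 60 – <70.
L = 60, CF = 51, f = 26, h = 10.
P50 = 60 + ((73 − 51)/26)·10 = 60 + 8.46154 = 68.4615.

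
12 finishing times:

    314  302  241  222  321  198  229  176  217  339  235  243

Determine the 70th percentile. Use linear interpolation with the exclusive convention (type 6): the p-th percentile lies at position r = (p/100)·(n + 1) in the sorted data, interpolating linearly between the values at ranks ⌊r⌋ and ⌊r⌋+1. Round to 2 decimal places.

Sorted: 176, 198, 217, 222, 229, 235, 241, 243, 302, 314, 321, 339.
n = 12.
r = (70/100)·(12 + 1) = 9.1.
Rank 9 is 302 and rank 10 is 314.
Interpolate: 302 + 0.1·(314 − 302) = 302 + 0.1·12 = 303.2.

303.20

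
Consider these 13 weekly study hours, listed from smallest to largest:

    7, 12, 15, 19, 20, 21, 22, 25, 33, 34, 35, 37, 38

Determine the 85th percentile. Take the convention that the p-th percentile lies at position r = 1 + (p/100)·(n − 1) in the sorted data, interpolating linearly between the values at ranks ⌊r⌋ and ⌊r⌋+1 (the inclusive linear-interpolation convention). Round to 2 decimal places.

n = 13.
r = 1 + (85/100)·(13 − 1) = 1 + 10.2 = 11.2.
Rank 11 is 35 and rank 12 is 37.
Interpolate: 35 + 0.2·(37 − 35) = 35 + 0.2·2 = 35.4.

35.40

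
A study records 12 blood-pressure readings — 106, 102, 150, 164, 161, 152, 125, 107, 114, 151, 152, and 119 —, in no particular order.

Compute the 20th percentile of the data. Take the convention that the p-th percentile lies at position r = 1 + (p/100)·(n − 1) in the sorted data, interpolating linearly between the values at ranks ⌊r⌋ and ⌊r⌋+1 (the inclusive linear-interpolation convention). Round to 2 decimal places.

108.40

Sorted: 102, 106, 107, 114, 119, 125, 150, 151, 152, 152, 161, 164.
n = 12.
r = 1 + (20/100)·(12 − 1) = 1 + 2.2 = 3.2.
Rank 3 is 107 and rank 4 is 114.
Interpolate: 107 + 0.2·(114 − 107) = 107 + 0.2·7 = 108.4.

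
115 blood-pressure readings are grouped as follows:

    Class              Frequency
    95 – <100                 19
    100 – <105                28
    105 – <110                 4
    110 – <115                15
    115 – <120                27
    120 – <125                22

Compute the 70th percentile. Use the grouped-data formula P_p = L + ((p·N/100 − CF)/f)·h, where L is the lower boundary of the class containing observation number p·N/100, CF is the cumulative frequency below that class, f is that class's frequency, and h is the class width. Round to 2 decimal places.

117.69

N = 115; target position k = 70/100 · 115 = 80.5.
Cumulative frequencies: 19, 47, 51, 66, 93, 115.
Observation 80.5 falls in the class 115 – <120.
L = 115, CF = 66, f = 27, h = 5.
P70 = 115 + ((80.5 − 66)/27)·5 = 115 + 2.68519 = 117.685.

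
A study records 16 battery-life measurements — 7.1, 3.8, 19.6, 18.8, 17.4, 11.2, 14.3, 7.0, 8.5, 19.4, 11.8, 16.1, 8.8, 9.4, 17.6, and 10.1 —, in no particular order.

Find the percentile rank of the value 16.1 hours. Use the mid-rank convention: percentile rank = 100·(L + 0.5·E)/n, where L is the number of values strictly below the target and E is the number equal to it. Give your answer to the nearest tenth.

Sorted: 3.8, 7.0, 7.1, 8.5, 8.8, 9.4, 10.1, 11.2, 11.8, 14.3, 16.1, 17.4, 17.6, 18.8, 19.4, 19.6.
Count below 16.1: L = 10; count equal: E = 1; n = 16.
Percentile rank = 100·(10 + 0.5·1)/16 = 100·10.5/16 = 65.62.

65.6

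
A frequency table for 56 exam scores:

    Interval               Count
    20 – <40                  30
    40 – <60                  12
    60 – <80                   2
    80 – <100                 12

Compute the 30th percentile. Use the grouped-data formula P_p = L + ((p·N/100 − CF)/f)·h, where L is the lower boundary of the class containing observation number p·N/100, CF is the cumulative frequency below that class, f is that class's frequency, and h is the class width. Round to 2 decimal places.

N = 56; target position k = 30/100 · 56 = 16.8.
Cumulative frequencies: 30, 42, 44, 56.
Observation 16.8 falls in the class 20 – <40.
L = 20, CF = 0, f = 30, h = 20.
P30 = 20 + ((16.8 − 0)/30)·20 = 20 + 11.2 = 31.2.

31.20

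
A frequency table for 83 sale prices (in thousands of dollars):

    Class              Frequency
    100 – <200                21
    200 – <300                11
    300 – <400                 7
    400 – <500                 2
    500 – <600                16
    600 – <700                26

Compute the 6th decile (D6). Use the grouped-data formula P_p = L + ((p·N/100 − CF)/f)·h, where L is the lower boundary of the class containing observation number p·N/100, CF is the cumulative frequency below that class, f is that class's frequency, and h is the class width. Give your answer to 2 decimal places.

555.00

N = 83; target position k = 60/100 · 83 = 49.8.
Cumulative frequencies: 21, 32, 39, 41, 57, 83.
Observation 49.8 falls in the class 500 – <600.
L = 500, CF = 41, f = 16, h = 100.
P60 = 500 + ((49.8 − 41)/16)·100 = 500 + 55 = 555.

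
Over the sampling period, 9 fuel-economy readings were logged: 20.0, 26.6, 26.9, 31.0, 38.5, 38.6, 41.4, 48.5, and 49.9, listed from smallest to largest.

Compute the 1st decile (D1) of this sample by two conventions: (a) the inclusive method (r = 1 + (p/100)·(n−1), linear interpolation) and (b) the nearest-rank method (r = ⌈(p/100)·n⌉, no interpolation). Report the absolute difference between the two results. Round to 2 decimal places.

n = 9.
(a) r = 1.8; between ranks 1 (20.0) and 2 (26.6): 25.28.
(b) the nearest-rank method: rank 1 → 20.
|25.28 − 20| = 5.28.

5.28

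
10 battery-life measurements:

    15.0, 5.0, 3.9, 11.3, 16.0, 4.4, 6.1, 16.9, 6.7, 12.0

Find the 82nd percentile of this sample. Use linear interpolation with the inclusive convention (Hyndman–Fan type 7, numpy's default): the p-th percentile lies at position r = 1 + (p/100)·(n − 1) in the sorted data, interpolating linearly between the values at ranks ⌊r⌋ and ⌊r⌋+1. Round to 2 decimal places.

Sorted: 3.9, 4.4, 5.0, 6.1, 6.7, 11.3, 12.0, 15.0, 16.0, 16.9.
n = 10.
r = 1 + (82/100)·(10 − 1) = 1 + 7.38 = 8.38.
Rank 8 is 15.0 and rank 9 is 16.0.
Interpolate: 15.0 + 0.38·(16.0 − 15.0) = 15.0 + 0.38·1 = 15.38.

15.38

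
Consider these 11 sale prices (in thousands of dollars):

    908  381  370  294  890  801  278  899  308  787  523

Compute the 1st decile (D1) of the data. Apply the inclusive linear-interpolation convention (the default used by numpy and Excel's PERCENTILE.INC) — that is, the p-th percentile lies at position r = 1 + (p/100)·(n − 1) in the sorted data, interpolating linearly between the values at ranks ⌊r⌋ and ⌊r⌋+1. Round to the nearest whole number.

Sorted: 278, 294, 308, 370, 381, 523, 787, 801, 890, 899, 908.
n = 11.
r = 1 + (10/100)·(11 − 1) = 1 + 1 = 2.
r is an integer, so P10 is the value at rank 2: 294.

294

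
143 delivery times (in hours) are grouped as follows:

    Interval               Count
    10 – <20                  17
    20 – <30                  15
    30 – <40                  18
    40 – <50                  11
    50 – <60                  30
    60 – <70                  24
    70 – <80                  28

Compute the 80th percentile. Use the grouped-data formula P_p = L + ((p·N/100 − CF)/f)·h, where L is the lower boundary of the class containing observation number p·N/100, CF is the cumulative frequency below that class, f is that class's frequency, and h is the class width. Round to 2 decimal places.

N = 143; target position k = 80/100 · 143 = 114.4.
Cumulative frequencies: 17, 32, 50, 61, 91, 115, 143.
Observation 114.4 falls in the class 60 – <70.
L = 60, CF = 91, f = 24, h = 10.
P80 = 60 + ((114.4 − 91)/24)·10 = 60 + 9.75 = 69.75.

69.75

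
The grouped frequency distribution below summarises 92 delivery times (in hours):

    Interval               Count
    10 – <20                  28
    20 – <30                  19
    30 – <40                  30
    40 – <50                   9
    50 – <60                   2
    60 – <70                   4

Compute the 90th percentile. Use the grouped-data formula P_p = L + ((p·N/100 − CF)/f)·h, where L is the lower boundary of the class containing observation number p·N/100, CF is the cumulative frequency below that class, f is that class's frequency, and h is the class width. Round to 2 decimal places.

N = 92; target position k = 90/100 · 92 = 82.8.
Cumulative frequencies: 28, 47, 77, 86, 88, 92.
Observation 82.8 falls in the class 40 – <50.
L = 40, CF = 77, f = 9, h = 10.
P90 = 40 + ((82.8 − 77)/9)·10 = 40 + 6.44444 = 46.4444.

46.44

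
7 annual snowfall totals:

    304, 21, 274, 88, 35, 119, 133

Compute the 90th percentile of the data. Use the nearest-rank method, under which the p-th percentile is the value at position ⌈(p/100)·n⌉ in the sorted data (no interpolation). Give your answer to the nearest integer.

Sorted: 21, 35, 88, 119, 133, 274, 304.
n = 7.
Position = ⌈90/100 · 7⌉ = ⌈6.3⌉ = 7.
The value at rank 7 is 304.

304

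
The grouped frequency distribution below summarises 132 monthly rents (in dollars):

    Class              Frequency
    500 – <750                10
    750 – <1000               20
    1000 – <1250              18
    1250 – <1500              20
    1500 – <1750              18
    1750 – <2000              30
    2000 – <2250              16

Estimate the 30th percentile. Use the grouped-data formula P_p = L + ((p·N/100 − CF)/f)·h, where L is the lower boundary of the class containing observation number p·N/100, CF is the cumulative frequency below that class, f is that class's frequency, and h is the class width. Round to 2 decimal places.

N = 132; target position k = 30/100 · 132 = 39.6.
Cumulative frequencies: 10, 30, 48, 68, 86, 116, 132.
Observation 39.6 falls in the class 1000 – <1250.
L = 1000, CF = 30, f = 18, h = 250.
P30 = 1000 + ((39.6 − 30)/18)·250 = 1000 + 133.333 = 1133.33.

1133.33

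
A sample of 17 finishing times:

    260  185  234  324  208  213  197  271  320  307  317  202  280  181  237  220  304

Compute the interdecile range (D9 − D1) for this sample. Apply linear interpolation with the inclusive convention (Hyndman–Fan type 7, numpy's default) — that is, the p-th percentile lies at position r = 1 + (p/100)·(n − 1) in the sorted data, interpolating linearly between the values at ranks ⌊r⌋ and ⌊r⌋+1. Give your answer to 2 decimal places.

126.00

Sorted: 181, 185, 197, 202, 208, 213, 220, 234, 237, 260, 271, 280, 304, 307, 317, 320, 324.
n = 17.
P10: r = 2.6; ranks 2–3 are 185, 197; interpolating gives 192.2.
P90: r = 15.4; ranks 15–16 are 317, 320; interpolating gives 318.2.
Difference: 318.2 − 192.2 = 126.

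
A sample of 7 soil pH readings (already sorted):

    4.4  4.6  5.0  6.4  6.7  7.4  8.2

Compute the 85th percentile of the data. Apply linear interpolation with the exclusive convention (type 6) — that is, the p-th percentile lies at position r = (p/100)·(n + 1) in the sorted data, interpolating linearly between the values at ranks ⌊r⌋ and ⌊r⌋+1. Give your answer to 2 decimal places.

n = 7.
r = (85/100)·(7 + 1) = 6.8.
Rank 6 is 7.4 and rank 7 is 8.2.
Interpolate: 7.4 + 0.8·(8.2 − 7.4) = 7.4 + 0.8·0.8 = 8.04.

8.04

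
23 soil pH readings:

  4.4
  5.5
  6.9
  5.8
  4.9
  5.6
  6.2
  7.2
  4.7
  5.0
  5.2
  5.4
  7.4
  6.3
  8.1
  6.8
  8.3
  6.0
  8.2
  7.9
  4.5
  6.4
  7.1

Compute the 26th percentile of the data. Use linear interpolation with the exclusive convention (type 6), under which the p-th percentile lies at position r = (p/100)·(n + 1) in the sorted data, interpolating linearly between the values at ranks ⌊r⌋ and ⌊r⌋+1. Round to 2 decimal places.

Sorted: 4.4, 4.5, 4.7, 4.9, 5.0, 5.2, 5.4, 5.5, 5.6, 5.8, 6.0, 6.2, 6.3, 6.4, 6.8, 6.9, 7.1, 7.2, 7.4, 7.9, 8.1, 8.2, 8.3.
n = 23.
r = (26/100)·(23 + 1) = 6.24.
Rank 6 is 5.2 and rank 7 is 5.4.
Interpolate: 5.2 + 0.24·(5.4 − 5.2) = 5.2 + 0.24·0.2 = 5.248.

5.25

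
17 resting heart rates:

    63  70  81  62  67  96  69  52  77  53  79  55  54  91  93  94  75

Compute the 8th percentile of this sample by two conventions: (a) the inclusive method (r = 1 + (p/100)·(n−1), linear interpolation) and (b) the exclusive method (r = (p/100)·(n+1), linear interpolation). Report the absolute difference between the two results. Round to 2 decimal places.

Sorted: 52, 53, 54, 55, 62, 63, 67, 69, 70, 75, 77, 79, 81, 91, 93, 94, 96.
n = 17.
(a) r = 2.28; between ranks 2 (53) and 3 (54): 53.28.
(b) r = 1.44; between ranks 1 (52) and 2 (53): 52.44.
|53.28 − 52.44| = 0.84.

0.84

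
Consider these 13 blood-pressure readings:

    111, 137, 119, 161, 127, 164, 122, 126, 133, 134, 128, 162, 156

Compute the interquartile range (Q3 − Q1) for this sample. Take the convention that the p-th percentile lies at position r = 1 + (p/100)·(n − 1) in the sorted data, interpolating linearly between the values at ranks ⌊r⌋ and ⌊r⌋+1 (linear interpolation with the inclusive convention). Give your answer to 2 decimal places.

Sorted: 111, 119, 122, 126, 127, 128, 133, 134, 137, 156, 161, 162, 164.
n = 13.
P25: r = 4 (integer) → 126.
P75: r = 10 (integer) → 156.
Difference: 156 − 126 = 30.

30.00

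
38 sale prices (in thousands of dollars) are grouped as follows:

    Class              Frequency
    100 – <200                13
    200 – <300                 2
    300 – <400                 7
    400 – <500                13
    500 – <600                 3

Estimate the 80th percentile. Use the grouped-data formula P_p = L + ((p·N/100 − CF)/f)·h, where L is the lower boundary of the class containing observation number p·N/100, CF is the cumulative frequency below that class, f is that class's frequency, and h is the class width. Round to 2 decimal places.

N = 38; target position k = 80/100 · 38 = 30.4.
Cumulative frequencies: 13, 15, 22, 35, 38.
Observation 30.4 falls in the class 400 – <500.
L = 400, CF = 22, f = 13, h = 100.
P80 = 400 + ((30.4 − 22)/13)·100 = 400 + 64.6154 = 464.615.

464.62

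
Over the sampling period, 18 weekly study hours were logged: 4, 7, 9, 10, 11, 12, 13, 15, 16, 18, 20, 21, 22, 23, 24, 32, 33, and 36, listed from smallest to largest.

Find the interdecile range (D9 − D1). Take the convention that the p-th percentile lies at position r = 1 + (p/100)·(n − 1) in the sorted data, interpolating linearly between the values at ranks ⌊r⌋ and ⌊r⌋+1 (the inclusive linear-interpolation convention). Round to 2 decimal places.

n = 18.
P10: r = 2.7; ranks 2–3 are 7, 9; interpolating gives 8.4.
P90: r = 16.3; ranks 16–17 are 32, 33; interpolating gives 32.3.
Difference: 32.3 − 8.4 = 23.9.

23.90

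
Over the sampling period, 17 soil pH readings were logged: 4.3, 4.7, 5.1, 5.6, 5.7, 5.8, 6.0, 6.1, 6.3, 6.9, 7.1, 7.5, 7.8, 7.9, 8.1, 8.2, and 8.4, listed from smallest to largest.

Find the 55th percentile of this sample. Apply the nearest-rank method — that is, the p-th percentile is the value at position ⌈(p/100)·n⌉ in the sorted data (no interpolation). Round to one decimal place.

6.9

n = 17.
Position = ⌈55/100 · 17⌉ = ⌈9.35⌉ = 10.
The value at rank 10 is 6.9.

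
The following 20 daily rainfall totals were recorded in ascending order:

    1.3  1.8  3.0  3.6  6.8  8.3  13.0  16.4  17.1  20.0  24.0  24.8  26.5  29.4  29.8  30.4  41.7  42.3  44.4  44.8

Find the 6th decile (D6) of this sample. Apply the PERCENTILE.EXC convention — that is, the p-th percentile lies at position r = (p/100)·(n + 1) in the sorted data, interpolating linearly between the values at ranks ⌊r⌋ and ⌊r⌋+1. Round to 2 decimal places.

n = 20.
r = (60/100)·(20 + 1) = 12.6.
Rank 12 is 24.8 and rank 13 is 26.5.
Interpolate: 24.8 + 0.6·(26.5 − 24.8) = 24.8 + 0.6·1.7 = 25.82.

25.82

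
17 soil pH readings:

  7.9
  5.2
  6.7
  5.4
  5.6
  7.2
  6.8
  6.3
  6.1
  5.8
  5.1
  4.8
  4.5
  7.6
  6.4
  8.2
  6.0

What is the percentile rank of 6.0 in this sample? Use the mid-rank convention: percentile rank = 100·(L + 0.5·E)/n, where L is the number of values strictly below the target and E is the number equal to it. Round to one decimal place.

44.1

Sorted: 4.5, 4.8, 5.1, 5.2, 5.4, 5.6, 5.8, 6.0, 6.1, 6.3, 6.4, 6.7, 6.8, 7.2, 7.6, 7.9, 8.2.
Count below 6.0: L = 7; count equal: E = 1; n = 17.
Percentile rank = 100·(7 + 0.5·1)/17 = 100·7.5/17 = 44.12.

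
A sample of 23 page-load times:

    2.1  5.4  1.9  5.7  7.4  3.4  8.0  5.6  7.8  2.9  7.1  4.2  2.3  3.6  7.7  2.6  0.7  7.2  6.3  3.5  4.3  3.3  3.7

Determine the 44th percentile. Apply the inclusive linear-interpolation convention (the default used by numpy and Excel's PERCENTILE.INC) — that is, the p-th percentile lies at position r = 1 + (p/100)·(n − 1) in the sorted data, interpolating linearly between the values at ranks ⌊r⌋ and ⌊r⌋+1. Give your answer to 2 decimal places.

3.67

Sorted: 0.7, 1.9, 2.1, 2.3, 2.6, 2.9, 3.3, 3.4, 3.5, 3.6, 3.7, 4.2, 4.3, 5.4, 5.6, 5.7, 6.3, 7.1, 7.2, 7.4, 7.7, 7.8, 8.0.
n = 23.
r = 1 + (44/100)·(23 − 1) = 1 + 9.68 = 10.68.
Rank 10 is 3.6 and rank 11 is 3.7.
Interpolate: 3.6 + 0.68·(3.7 − 3.6) = 3.6 + 0.68·0.1 = 3.668.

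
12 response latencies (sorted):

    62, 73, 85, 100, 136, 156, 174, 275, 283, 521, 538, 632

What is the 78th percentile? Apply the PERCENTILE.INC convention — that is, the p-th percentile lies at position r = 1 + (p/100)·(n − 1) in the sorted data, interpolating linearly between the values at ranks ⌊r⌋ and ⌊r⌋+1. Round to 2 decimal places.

n = 12.
r = 1 + (78/100)·(12 − 1) = 1 + 8.58 = 9.58.
Rank 9 is 283 and rank 10 is 521.
Interpolate: 283 + 0.58·(521 − 283) = 283 + 0.58·238 = 421.04.

421.04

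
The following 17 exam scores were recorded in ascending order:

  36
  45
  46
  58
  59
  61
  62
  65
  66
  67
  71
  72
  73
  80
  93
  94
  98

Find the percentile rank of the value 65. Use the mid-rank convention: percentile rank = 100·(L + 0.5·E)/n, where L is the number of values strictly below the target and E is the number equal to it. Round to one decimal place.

Count below 65: L = 7; count equal: E = 1; n = 17.
Percentile rank = 100·(7 + 0.5·1)/17 = 100·7.5/17 = 44.12.

44.1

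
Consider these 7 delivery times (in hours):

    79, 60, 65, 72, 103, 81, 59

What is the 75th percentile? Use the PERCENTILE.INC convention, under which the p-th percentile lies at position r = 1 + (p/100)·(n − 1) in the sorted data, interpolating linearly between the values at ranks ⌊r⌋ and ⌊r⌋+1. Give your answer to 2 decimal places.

80.00

Sorted: 59, 60, 65, 72, 79, 81, 103.
n = 7.
r = 1 + (75/100)·(7 − 1) = 1 + 4.5 = 5.5.
Rank 5 is 79 and rank 6 is 81.
Interpolate: 79 + 0.5·(81 − 79) = 79 + 0.5·2 = 80.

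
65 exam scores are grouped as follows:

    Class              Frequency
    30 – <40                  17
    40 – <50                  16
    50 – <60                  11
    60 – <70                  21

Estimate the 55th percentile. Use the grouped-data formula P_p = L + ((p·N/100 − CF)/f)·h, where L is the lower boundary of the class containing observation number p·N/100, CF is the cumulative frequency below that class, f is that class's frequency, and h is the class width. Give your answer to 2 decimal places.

N = 65; target position k = 55/100 · 65 = 35.75.
Cumulative frequencies: 17, 33, 44, 65.
Observation 35.75 falls in the class 50 – <60.
L = 50, CF = 33, f = 11, h = 10.
P55 = 50 + ((35.75 − 33)/11)·10 = 50 + 2.5 = 52.5.

52.50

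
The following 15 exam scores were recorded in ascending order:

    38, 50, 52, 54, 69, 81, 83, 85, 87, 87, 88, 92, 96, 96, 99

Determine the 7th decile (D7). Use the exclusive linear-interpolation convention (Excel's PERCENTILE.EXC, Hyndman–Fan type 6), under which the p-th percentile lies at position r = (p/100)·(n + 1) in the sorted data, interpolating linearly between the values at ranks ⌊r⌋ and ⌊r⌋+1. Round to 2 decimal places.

88.80

n = 15.
r = (70/100)·(15 + 1) = 11.2.
Rank 11 is 88 and rank 12 is 92.
Interpolate: 88 + 0.2·(92 − 88) = 88 + 0.2·4 = 88.8.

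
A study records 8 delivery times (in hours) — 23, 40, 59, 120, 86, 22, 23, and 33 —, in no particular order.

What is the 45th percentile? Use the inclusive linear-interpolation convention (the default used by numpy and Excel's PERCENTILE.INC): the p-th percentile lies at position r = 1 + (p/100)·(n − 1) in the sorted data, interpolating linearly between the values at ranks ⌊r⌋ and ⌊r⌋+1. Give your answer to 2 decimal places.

34.05

Sorted: 22, 23, 23, 33, 40, 59, 86, 120.
n = 8.
r = 1 + (45/100)·(8 − 1) = 1 + 3.15 = 4.15.
Rank 4 is 33 and rank 5 is 40.
Interpolate: 33 + 0.15·(40 − 33) = 33 + 0.15·7 = 34.05.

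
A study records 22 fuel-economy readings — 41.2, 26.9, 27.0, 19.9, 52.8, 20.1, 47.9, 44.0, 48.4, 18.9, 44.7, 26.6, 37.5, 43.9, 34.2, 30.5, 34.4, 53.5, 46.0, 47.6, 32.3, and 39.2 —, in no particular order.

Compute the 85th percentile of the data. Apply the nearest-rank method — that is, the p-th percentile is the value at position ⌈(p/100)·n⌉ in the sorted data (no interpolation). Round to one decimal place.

47.9

Sorted: 18.9, 19.9, 20.1, 26.6, 26.9, 27.0, 30.5, 32.3, 34.2, 34.4, 37.5, 39.2, 41.2, 43.9, 44.0, 44.7, 46.0, 47.6, 47.9, 48.4, 52.8, 53.5.
n = 22.
Position = ⌈85/100 · 22⌉ = ⌈18.7⌉ = 19.
The value at rank 19 is 47.9.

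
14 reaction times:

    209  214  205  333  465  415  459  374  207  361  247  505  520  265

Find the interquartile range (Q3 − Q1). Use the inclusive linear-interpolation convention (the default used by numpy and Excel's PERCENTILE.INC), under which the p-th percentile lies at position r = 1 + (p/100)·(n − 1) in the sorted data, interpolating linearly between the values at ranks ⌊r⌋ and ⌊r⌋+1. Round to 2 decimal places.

Sorted: 205, 207, 209, 214, 247, 265, 333, 361, 374, 415, 459, 465, 505, 520.
n = 14.
P25: r = 4.25; ranks 4–5 are 214, 247; interpolating gives 222.25.
P75: r = 10.75; ranks 10–11 are 415, 459; interpolating gives 448.
Difference: 448 − 222.25 = 225.75.

225.75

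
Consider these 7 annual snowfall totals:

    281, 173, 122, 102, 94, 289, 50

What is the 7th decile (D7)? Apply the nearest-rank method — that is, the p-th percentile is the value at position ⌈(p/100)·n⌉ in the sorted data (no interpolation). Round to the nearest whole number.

173

Sorted: 50, 94, 102, 122, 173, 281, 289.
n = 7.
Position = ⌈70/100 · 7⌉ = ⌈4.9⌉ = 5.
The value at rank 5 is 173.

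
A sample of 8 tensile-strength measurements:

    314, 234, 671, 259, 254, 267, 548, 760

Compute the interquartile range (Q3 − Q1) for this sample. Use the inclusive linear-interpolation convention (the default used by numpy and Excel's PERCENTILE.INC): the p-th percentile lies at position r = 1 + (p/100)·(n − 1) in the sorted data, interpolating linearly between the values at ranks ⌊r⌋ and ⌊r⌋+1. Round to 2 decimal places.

321.00

Sorted: 234, 254, 259, 267, 314, 548, 671, 760.
n = 8.
P25: r = 2.75; ranks 2–3 are 254, 259; interpolating gives 257.75.
P75: r = 6.25; ranks 6–7 are 548, 671; interpolating gives 578.75.
Difference: 578.75 − 257.75 = 321.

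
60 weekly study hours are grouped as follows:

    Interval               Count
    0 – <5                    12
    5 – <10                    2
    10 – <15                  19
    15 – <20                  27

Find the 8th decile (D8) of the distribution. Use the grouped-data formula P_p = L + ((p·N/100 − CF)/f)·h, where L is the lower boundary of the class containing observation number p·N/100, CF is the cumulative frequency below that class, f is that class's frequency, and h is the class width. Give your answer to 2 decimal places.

17.78

N = 60; target position k = 80/100 · 60 = 48.
Cumulative frequencies: 12, 14, 33, 60.
Observation 48 falls in the class 15 – <20.
L = 15, CF = 33, f = 27, h = 5.
P80 = 15 + ((48 − 33)/27)·5 = 15 + 2.77778 = 17.7778.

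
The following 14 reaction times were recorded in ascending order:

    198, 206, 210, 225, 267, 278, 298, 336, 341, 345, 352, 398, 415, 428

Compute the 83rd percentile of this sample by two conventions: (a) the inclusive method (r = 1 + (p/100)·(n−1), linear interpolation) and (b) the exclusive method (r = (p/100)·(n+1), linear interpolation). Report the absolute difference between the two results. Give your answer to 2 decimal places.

17.31

n = 14.
(a) r = 11.79; between ranks 11 (352) and 12 (398): 388.34.
(b) r = 12.45; between ranks 12 (398) and 13 (415): 405.65.
|388.34 − 405.65| = 17.31.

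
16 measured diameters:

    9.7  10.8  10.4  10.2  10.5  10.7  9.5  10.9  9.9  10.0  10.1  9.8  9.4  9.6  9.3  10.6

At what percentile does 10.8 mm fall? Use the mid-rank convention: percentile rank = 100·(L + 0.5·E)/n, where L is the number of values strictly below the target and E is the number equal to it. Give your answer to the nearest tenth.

90.6

Sorted: 9.3, 9.4, 9.5, 9.6, 9.7, 9.8, 9.9, 10.0, 10.1, 10.2, 10.4, 10.5, 10.6, 10.7, 10.8, 10.9.
Count below 10.8: L = 14; count equal: E = 1; n = 16.
Percentile rank = 100·(14 + 0.5·1)/16 = 100·14.5/16 = 90.62.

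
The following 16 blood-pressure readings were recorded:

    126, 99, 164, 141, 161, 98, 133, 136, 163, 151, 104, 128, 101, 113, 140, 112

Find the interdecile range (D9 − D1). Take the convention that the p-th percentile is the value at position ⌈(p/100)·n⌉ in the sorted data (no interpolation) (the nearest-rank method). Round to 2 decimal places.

64.00

Sorted: 98, 99, 101, 104, 112, 113, 126, 128, 133, 136, 140, 141, 151, 161, 163, 164.
n = 16.
P10: rank ⌈10/100·16⌉ = 2 → 99.
P90: rank ⌈90/100·16⌉ = 15 → 163.
Difference: 163 − 99 = 64.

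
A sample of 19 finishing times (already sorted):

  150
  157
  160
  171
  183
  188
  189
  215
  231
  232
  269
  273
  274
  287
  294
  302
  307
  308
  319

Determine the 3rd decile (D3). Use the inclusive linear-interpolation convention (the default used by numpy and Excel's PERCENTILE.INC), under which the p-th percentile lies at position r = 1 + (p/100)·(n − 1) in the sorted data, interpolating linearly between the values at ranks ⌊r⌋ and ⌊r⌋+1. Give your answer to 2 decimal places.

n = 19.
r = 1 + (30/100)·(19 − 1) = 1 + 5.4 = 6.4.
Rank 6 is 188 and rank 7 is 189.
Interpolate: 188 + 0.4·(189 − 188) = 188 + 0.4·1 = 188.4.

188.40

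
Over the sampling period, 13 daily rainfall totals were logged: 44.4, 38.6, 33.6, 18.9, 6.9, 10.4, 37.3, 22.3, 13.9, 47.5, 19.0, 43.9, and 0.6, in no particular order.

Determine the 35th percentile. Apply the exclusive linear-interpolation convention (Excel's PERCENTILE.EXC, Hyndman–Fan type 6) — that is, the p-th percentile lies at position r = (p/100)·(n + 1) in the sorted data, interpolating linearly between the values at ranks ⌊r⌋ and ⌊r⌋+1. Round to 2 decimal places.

18.40

Sorted: 0.6, 6.9, 10.4, 13.9, 18.9, 19.0, 22.3, 33.6, 37.3, 38.6, 43.9, 44.4, 47.5.
n = 13.
r = (35/100)·(13 + 1) = 4.9.
Rank 4 is 13.9 and rank 5 is 18.9.
Interpolate: 13.9 + 0.9·(18.9 − 13.9) = 13.9 + 0.9·5 = 18.4.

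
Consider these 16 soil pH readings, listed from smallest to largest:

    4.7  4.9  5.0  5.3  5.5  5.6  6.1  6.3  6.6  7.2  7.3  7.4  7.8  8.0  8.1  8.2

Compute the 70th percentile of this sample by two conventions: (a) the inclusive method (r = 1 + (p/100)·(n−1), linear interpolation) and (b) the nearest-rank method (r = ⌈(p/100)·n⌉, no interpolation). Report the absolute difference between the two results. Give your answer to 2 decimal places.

n = 16.
(a) r = 11.5; between ranks 11 (7.3) and 12 (7.4): 7.35.
(b) the nearest-rank method: rank 12 → 7.4.
|7.35 − 7.4| = 0.05.

0.05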